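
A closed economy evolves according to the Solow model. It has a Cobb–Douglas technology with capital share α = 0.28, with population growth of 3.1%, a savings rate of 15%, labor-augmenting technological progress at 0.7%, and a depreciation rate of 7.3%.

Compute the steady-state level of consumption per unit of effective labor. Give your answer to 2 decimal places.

At the steady state, Δk = 0, so s·k^α = (n + g + δ)·k.
Rearranging, k^(1−α) = s / (n + g + δ).
k^0.72 = 0.15 / (0.031 + 0.007 + 0.073) = 0.15 / 0.111 = 1.3514
k* = 1.3514^(1/0.72) ≈ 1.5193
y* = (k*)^α = 1.5193^0.28 ≈ 1.1242
c* = (1 − s)·y* = (1 − 0.15) × 1.1242 ≈ 0.9556

c* = 0.96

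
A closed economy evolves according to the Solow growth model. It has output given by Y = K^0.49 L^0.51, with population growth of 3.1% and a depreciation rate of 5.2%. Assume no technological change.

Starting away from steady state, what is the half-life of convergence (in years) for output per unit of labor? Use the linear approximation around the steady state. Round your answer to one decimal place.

t_½ ≈ 16.4 years

Near the steady state the convergence rate is λ = (1 − α)(n + δ).
λ = (1 − 0.49) × 0.083 = 0.51 × 0.083 = 0.04233
Half-life = ln 2 / λ = 0.6931 / 0.04233 ≈ 16.37 years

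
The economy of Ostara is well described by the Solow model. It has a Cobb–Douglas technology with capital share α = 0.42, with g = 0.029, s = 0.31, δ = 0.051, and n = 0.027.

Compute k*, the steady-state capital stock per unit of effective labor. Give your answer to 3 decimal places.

k* = 6.259

At the steady state, Δk = 0, so s·k^α = (n + g + δ)·k.
Dividing both sides by k: k^(1−α) = s / (n + g + δ).
k^0.58 = 0.31 / (0.027 + 0.029 + 0.051) = 0.31 / 0.107 = 2.8972
k* = 2.8972^(1/0.58) ≈ 6.2591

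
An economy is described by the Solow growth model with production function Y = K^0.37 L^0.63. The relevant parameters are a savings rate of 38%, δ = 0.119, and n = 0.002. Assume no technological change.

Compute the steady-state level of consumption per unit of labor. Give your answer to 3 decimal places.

c* ≈ 1.214

At the steady state, Δk = 0, so s·k^α = (n + δ)·k.
Dividing both sides by k: k^(1−α) = s / (n + δ).
k^0.63 = 0.38 / (0.002 + 0.119) = 0.38 / 0.121 = 3.1405
k* = 3.1405^(1/0.63) ≈ 6.1502
y* = (k*)^α = 6.1502^0.37 ≈ 1.9583
c* = (1 − s)·y* = (1 − 0.38) × 1.9583 ≈ 1.2141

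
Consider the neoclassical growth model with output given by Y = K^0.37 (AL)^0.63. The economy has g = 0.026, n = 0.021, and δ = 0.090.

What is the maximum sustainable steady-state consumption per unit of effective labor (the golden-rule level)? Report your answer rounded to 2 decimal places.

At the golden rule, f'(k) = n + g + δ, so α·k^(α−1) = n + g + δ and k_gold = (α/(n + g + δ))^(1/(1−α)).
k_gold = (0.37/0.137)^(1/0.63) = 2.7007^1.5873 ≈ 4.8404
c_gold = f(k_gold) − (n + g + δ)·k_gold = 1.7923 − 0.137×4.8404 ≈ 1.1292

c_gold ≈ 1.13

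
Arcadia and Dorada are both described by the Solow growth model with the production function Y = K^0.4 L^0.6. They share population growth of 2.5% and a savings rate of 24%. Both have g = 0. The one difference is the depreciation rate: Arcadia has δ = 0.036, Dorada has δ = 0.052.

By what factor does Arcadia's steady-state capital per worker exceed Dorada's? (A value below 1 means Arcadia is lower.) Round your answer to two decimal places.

ratio ≈ 1.47

Steady-state k* = [s/(n + δ)]^(1/(1−α)), so the ratio is [ (s_A/(n + δ)_A) / (s_D/(n + δ)_D) ]^1.6667.
s_A/(n + δ)_A = 0.24/0.061 = 3.9344; s_D/(n + δ)_D = 0.24/0.077 = 3.1169.
Ratio = (3.9344/3.1169)^1.6667 = 1.2623^1.6667 ≈ 1.4744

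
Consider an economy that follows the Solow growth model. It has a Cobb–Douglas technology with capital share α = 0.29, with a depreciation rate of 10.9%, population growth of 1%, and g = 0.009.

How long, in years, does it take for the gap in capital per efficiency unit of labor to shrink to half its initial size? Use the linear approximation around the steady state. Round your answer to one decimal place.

t_½ ≈ 7.6 years

Near the steady state the convergence rate is λ = (1 − α)(n + g + δ).
λ = (1 − 0.29) × 0.128 = 0.71 × 0.128 = 0.09088
Half-life = ln 2 / λ = 0.6931 / 0.09088 ≈ 7.63 years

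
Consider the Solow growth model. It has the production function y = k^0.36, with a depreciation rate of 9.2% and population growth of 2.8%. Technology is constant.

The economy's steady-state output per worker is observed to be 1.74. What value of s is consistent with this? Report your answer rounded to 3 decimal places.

s ≈ 0.321

In steady state, investment equals break-even investment: s·k^α = (n + δ)·k.
Since y* = [s/(n + δ)]^(α/(1−α)), we have s/(n + δ) = (y*)^((1−α)/α) = 1.74^1.7778 = 2.6770.
Therefore s = 2.6770 × (n + δ) = 2.6770 × 0.120 = 0.3212.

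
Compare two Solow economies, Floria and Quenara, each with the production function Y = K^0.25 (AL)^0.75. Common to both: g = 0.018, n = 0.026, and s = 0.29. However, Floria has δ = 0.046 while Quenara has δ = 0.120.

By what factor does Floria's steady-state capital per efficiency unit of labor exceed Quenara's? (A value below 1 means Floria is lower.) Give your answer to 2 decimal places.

Steady-state k* = [s/(n + g + δ)]^(1/(1−α)), so the ratio is [ (s_F/(n + g + δ)_F) / (s_Q/(n + g + δ)_Q) ]^1.3333.
s_F/(n + g + δ)_F = 0.29/0.090 = 3.2222; s_Q/(n + g + δ)_Q = 0.29/0.164 = 1.7683.
Ratio = (3.2222/1.7683)^1.3333 = 1.8222^1.3333 ≈ 2.2256

ratio ≈ 2.23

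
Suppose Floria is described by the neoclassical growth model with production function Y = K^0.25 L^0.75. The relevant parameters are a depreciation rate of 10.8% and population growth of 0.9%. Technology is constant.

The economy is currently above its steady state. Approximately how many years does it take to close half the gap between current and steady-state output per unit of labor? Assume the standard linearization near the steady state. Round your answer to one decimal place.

Near the steady state the convergence rate is λ = (1 − α)(n + δ).
λ = (1 − 0.25) × 0.117 = 0.75 × 0.117 = 0.08775
Half-life = ln 2 / λ = 0.6931 / 0.08775 ≈ 7.90 years

about 7.9 years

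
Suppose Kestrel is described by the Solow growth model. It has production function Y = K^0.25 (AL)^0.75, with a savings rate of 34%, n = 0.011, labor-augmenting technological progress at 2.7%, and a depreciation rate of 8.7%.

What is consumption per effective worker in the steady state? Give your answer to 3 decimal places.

At the steady state, Δk = 0, so s·k^α = (n + g + δ)·k.
Dividing both sides by k: k^(1−α) = s / (n + g + δ).
k^0.75 = 0.34 / (0.011 + 0.027 + 0.087) = 0.34 / 0.125 = 2.7200
k* = 2.7200^(1/0.75) ≈ 3.7969
y* = (k*)^α = 3.7969^0.25 ≈ 1.3959
c* = (1 − s)·y* = (1 − 0.34) × 1.3959 ≈ 0.9213

c* ≈ 0.921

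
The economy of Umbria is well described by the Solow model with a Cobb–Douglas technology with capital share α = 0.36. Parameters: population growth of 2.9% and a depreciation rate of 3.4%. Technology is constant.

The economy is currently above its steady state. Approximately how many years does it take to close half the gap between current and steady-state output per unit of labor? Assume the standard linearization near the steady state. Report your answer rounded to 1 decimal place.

Near the steady state the convergence rate is λ = (1 − α)(n + δ).
λ = (1 − 0.36) × 0.063 = 0.64 × 0.063 = 0.04032
Half-life = ln 2 / λ = 0.6931 / 0.04032 ≈ 17.19 years

half-life ≈ 17.2 years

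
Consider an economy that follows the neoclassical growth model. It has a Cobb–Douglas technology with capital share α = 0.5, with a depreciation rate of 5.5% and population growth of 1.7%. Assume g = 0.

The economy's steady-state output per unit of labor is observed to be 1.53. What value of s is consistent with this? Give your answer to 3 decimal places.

s ≈ 0.110

In steady state, investment equals break-even investment: s·k^α = (n + δ)·k.
Since y* = [s/(n + δ)]^(α/(1−α)), we have s/(n + δ) = (y*)^((1−α)/α) = 1.53^1 = 1.5300.
Therefore s = 1.5300 × (n + δ) = 1.5300 × 0.072 = 0.1102.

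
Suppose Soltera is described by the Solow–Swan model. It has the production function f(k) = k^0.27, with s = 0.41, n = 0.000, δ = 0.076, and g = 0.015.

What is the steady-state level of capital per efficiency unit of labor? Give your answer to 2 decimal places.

k* = 7.86

Steady state requires s·f(k) = (n + g + δ)·k, i.e. s·k^α = (n + g + δ)·k.
Rearranging, k^(1−α) = s / (n + g + δ).
k^0.73 = 0.41 / (0.000 + 0.015 + 0.076) = 0.41 / 0.091 = 4.5055
k* = 4.5055^(1/0.73) ≈ 7.8621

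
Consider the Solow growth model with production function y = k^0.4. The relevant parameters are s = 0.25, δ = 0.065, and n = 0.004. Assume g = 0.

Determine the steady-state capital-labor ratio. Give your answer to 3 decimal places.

k* = 8.547

At the steady state, Δk = 0, so s·k^α = (n + δ)·k.
Dividing both sides by k: k^(1−α) = s / (n + δ).
k^0.6 = 0.25 / (0.004 + 0.065) = 0.25 / 0.069 = 3.6232
k* = 3.6232^(1/0.6) ≈ 8.5471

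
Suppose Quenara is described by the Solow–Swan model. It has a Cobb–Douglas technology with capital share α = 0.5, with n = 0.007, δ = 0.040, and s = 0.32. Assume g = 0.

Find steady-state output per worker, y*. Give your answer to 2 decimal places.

y* ≈ 6.81

Steady state requires s·f(k) = (n + δ)·k, i.e. s·k^α = (n + δ)·k.
Rearranging, k^(1−α) = s / (n + δ).
k^0.5 = 0.32 / (0.007 + 0.040) = 0.32 / 0.047 = 6.8085
k* = 6.8085^(1/0.5) ≈ 46.3557
y* = (k*)^α = 46.3557^0.5 ≈ 6.8085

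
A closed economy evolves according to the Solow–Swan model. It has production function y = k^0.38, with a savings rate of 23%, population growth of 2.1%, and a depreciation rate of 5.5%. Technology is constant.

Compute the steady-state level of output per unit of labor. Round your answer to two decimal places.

y* ≈ 1.97

Steady state requires s·f(k) = (n + δ)·k, i.e. s·k^α = (n + δ)·k.
Dividing both sides by k: k^(1−α) = s / (n + δ).
k^0.62 = 0.23 / (0.021 + 0.055) = 0.23 / 0.076 = 3.0263
k* = 3.0263^(1/0.62) ≈ 5.9657
y* = (k*)^α = 5.9657^0.38 ≈ 1.9713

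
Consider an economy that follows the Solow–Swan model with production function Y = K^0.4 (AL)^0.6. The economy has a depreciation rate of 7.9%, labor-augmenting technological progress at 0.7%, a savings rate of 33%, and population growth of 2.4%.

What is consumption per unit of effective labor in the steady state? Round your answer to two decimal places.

In steady state, investment equals break-even investment: s·k^α = (n + g + δ)·k.
Rearranging, k^(1−α) = s / (n + g + δ).
k^0.6 = 0.33 / (0.024 + 0.007 + 0.079) = 0.33 / 0.110 = 3.0000
k* = 3.0000^(1/0.6) ≈ 6.2403
y* = (k*)^α = 6.2403^0.4 ≈ 2.0801
c* = (1 − s)·y* = (1 − 0.33) × 2.0801 ≈ 1.3937

c* = 1.39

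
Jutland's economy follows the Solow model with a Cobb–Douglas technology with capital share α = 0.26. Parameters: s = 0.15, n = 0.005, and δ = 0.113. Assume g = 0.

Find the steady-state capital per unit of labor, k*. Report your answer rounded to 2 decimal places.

k* ≈ 1.38

At the steady state, Δk = 0, so s·k^α = (n + δ)·k.
Rearranging, k^(1−α) = s / (n + δ).
k^0.74 = 0.15 / (0.005 + 0.113) = 0.15 / 0.118 = 1.2712
k* = 1.2712^(1/0.74) ≈ 1.3830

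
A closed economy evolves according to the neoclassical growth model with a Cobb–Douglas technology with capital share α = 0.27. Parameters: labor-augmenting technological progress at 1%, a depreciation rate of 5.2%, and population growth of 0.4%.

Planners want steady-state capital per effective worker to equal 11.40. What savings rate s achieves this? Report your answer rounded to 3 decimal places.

s ≈ 0.390

In steady state, investment equals break-even investment: s·k^α = (n + g + δ)·k.
So s / (n + g + δ) = (k*)^(1−α) = 11.40^0.73 = 5.9094.
Therefore s = 5.9094 × (n + g + δ) = 5.9094 × 0.066 = 0.3900.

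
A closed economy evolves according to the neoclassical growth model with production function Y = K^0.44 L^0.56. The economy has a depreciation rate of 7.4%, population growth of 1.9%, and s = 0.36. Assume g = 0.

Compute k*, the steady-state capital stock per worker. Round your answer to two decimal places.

In steady state, investment equals break-even investment: s·k^α = (n + δ)·k.
Dividing both sides by k: k^(1−α) = s / (n + δ).
k^0.56 = 0.36 / (0.019 + 0.074) = 0.36 / 0.093 = 3.8710
k* = 3.8710^(1/0.56) ≈ 11.2120

k* = 11.21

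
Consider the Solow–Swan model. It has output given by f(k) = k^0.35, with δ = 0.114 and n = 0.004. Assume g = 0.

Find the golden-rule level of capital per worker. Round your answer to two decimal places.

The golden rule sets f'(k) = n + δ, i.e. α·k^(α−1) = n + δ.
So k^(1−α) = α / (n + δ) = 0.35 / 0.118 = 2.9661.
k_gold = 2.9661^(1/0.65) ≈ 5.3265

k_gold ≈ 5.33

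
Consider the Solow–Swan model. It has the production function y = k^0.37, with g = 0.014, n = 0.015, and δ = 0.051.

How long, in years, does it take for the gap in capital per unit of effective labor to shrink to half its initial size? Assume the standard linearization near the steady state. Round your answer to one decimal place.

about 13.8 years

Near the steady state the convergence rate is λ = (1 − α)(n + g + δ).
λ = (1 − 0.37) × 0.080 = 0.63 × 0.080 = 0.0504
Half-life = ln 2 / λ = 0.6931 / 0.0504 ≈ 13.75 years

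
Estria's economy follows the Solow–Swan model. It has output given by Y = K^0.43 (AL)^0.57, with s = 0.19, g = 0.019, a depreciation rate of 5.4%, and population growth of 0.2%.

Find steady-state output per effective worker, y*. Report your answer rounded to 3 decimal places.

In steady state, investment equals break-even investment: s·k^α = (n + g + δ)·k.
Rearranging, k^(1−α) = s / (n + g + δ).
k^0.57 = 0.19 / (0.002 + 0.019 + 0.054) = 0.19 / 0.075 = 2.5333
k* = 2.5333^(1/0.57) ≈ 5.1077
y* = (k*)^α = 5.1077^0.43 ≈ 2.0162

y* ≈ 2.016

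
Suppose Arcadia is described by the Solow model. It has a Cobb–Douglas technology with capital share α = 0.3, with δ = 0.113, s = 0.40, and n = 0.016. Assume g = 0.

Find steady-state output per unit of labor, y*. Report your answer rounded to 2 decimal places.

In steady state, investment equals break-even investment: s·k^α = (n + δ)·k.
Dividing both sides by k: k^(1−α) = s / (n + δ).
k^0.7 = 0.40 / (0.016 + 0.113) = 0.40 / 0.129 = 3.1008
k* = 3.1008^(1/0.7) ≈ 5.0362
y* = (k*)^α = 5.0362^0.3 ≈ 1.6242

y* ≈ 1.62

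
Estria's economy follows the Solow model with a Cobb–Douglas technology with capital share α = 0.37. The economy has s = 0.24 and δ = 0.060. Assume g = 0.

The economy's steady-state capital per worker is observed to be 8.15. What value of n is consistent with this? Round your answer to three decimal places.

n ≈ 0.004

Steady state requires s·f(k) = (n + δ)·k, i.e. s·k^α = (n + δ)·k.
So s / (n + δ) = (k*)^(1−α) = 8.15^0.63 = 3.7500.
Therefore n + δ = s / 3.7500 = 0.24 / 3.7500 = 0.0640, so n = 0.0640 − 0.060 = 0.0040.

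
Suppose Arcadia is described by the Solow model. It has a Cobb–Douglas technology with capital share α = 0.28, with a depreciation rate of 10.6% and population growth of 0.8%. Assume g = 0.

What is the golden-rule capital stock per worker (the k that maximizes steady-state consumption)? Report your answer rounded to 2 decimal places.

The golden rule sets f'(k) = n + δ, i.e. α·k^(α−1) = n + δ.
So k^(1−α) = α / (n + δ) = 0.28 / 0.114 = 2.4561.
k_gold = 2.4561^(1/0.72) ≈ 3.4834

k_gold ≈ 3.48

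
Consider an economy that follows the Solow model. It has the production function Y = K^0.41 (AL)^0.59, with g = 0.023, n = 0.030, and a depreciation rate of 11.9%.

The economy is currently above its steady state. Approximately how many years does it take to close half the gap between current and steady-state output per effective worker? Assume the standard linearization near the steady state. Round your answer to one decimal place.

Near the steady state the convergence rate is λ = (1 − α)(n + g + δ).
λ = (1 − 0.41) × 0.172 = 0.59 × 0.172 = 0.10148
Half-life = ln 2 / λ = 0.6931 / 0.10148 ≈ 6.83 years

about 6.8 years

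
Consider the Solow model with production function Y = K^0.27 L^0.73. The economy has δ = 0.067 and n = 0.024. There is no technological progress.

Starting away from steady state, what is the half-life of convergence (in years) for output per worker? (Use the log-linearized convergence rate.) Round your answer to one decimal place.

Near the steady state the convergence rate is λ = (1 − α)(n + δ).
λ = (1 − 0.27) × 0.091 = 0.73 × 0.091 = 0.06643
Half-life = ln 2 / λ = 0.6931 / 0.06643 ≈ 10.43 years

t_½ ≈ 10.4 years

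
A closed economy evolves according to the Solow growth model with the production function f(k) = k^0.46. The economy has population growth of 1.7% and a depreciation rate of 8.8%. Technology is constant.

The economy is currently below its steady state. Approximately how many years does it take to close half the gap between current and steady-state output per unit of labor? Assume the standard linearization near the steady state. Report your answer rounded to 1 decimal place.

about 12.2 years

Near the steady state the convergence rate is λ = (1 − α)(n + δ).
λ = (1 − 0.46) × 0.105 = 0.54 × 0.105 = 0.0567
Half-life = ln 2 / λ = 0.6931 / 0.0567 ≈ 12.22 years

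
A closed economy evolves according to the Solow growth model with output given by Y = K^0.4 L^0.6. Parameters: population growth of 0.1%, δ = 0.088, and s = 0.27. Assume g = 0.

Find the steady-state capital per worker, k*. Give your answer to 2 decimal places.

Steady state requires s·f(k) = (n + δ)·k, i.e. s·k^α = (n + δ)·k.
Rearranging, k^(1−α) = s / (n + δ).
k^0.6 = 0.27 / (0.001 + 0.088) = 0.27 / 0.089 = 3.0337
k* = 3.0337^(1/0.6) ≈ 6.3575

k* ≈ 6.36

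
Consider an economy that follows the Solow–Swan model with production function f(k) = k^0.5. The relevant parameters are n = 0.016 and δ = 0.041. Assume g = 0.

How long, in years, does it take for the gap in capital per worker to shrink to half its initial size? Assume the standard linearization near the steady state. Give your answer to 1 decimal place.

Near the steady state the convergence rate is λ = (1 − α)(n + δ).
λ = (1 − 0.5) × 0.057 = 0.5 × 0.057 = 0.0285
Half-life = ln 2 / λ = 0.6931 / 0.0285 ≈ 24.32 years

half-life ≈ 24.3 years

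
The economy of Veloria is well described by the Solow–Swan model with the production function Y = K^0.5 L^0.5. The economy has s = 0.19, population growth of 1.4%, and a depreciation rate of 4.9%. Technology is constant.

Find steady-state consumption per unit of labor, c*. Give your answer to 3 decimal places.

c* ≈ 2.443

At the steady state, Δk = 0, so s·k^α = (n + δ)·k.
Dividing both sides by k: k^(1−α) = s / (n + δ).
k^0.5 = 0.19 / (0.014 + 0.049) = 0.19 / 0.063 = 3.0159
k* = 3.0159^(1/0.5) ≈ 9.0957
y* = (k*)^α = 9.0957^0.5 ≈ 3.0159
c* = (1 − s)·y* = (1 − 0.19) × 3.0159 ≈ 2.4429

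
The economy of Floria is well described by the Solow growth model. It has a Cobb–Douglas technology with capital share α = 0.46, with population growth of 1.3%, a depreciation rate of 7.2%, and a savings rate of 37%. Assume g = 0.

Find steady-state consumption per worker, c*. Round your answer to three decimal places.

In steady state, investment equals break-even investment: s·k^α = (n + δ)·k.
Rearranging, k^(1−α) = s / (n + δ).
k^0.54 = 0.37 / (0.013 + 0.072) = 0.37 / 0.085 = 4.3529
k* = 4.3529^(1/0.54) ≈ 15.2378
y* = (k*)^α = 15.2378^0.46 ≈ 3.5006
c* = (1 − s)·y* = (1 − 0.37) × 3.5006 ≈ 2.2054

c* ≈ 2.205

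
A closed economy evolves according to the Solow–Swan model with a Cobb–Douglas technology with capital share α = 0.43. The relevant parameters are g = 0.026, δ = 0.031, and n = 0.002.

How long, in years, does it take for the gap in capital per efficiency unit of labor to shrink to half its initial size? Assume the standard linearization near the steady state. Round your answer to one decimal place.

t_½ ≈ 20.6 years

Near the steady state the convergence rate is λ = (1 − α)(n + g + δ).
λ = (1 − 0.43) × 0.059 = 0.57 × 0.059 = 0.03363
Half-life = ln 2 / λ = 0.6931 / 0.03363 ≈ 20.61 years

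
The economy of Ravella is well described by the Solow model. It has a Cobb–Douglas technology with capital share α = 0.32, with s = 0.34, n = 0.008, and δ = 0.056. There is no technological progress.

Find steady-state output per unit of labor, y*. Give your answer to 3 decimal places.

At the steady state, Δk = 0, so s·k^α = (n + δ)·k.
Dividing both sides by k: k^(1−α) = s / (n + δ).
k^0.68 = 0.34 / (0.008 + 0.056) = 0.34 / 0.064 = 5.3125
k* = 5.3125^(1/0.68) ≈ 11.6578
y* = (k*)^α = 11.6578^0.32 ≈ 2.1944

y* = 2.194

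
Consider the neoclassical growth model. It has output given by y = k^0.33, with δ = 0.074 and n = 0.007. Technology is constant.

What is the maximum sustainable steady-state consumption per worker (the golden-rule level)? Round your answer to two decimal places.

At the golden rule, f'(k) = n + δ, so α·k^(α−1) = n + δ and k_gold = (α/(n + δ))^(1/(1−α)).
k_gold = (0.33/0.081)^(1/0.67) = 4.0741^1.4925 ≈ 8.1371
c_gold = f(k_gold) − (n + δ)·k_gold = 1.9974 − 0.081×8.1371 ≈ 1.3383

c_gold ≈ 1.34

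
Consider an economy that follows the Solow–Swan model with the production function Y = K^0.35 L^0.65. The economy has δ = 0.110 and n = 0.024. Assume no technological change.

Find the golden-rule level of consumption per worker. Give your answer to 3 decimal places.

c_gold ≈ 1.090

At the golden rule, f'(k) = n + δ, so α·k^(α−1) = n + δ and k_gold = (α/(n + δ))^(1/(1−α)).
k_gold = (0.35/0.134)^(1/0.65) = 2.6119^1.5385 ≈ 4.3801
c_gold = f(k_gold) − (n + δ)·k_gold = 1.6769 − 0.134×4.3801 ≈ 1.0900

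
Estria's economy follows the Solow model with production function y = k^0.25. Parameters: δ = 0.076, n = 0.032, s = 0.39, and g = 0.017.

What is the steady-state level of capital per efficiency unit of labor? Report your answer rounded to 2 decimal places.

k* = 4.56

In steady state, investment equals break-even investment: s·k^α = (n + g + δ)·k.
Dividing both sides by k: k^(1−α) = s / (n + g + δ).
k^0.75 = 0.39 / (0.032 + 0.017 + 0.076) = 0.39 / 0.125 = 3.1200
k* = 3.1200^(1/0.75) ≈ 4.5590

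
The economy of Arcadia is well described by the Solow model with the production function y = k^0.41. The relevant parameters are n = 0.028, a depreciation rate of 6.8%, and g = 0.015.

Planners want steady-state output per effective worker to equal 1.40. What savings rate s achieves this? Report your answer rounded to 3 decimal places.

At the steady state, Δk = 0, so s·k^α = (n + g + δ)·k.
Since y* = [s/(n + g + δ)]^(α/(1−α)), we have s/(n + g + δ) = (y*)^((1−α)/α) = 1.40^1.439 = 1.6228.
Therefore s = 1.6228 × (n + g + δ) = 1.6228 × 0.111 = 0.1801.

s ≈ 0.180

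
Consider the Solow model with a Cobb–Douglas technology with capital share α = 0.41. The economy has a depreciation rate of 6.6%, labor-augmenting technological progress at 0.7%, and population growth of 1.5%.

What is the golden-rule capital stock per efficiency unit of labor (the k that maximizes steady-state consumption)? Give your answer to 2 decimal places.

k_gold ≈ 13.57

The golden rule sets f'(k) = n + g + δ, i.e. α·k^(α−1) = n + g + δ.
So k^(1−α) = α / (n + g + δ) = 0.41 / 0.088 = 4.6591.
k_gold = 4.6591^(1/0.59) ≈ 13.5742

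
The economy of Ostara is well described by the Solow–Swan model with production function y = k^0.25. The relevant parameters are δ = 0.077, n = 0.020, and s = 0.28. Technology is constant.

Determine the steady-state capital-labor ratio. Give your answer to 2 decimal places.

k* = 4.11

At the steady state, Δk = 0, so s·k^α = (n + δ)·k.
Rearranging, k^(1−α) = s / (n + δ).
k^0.75 = 0.28 / (0.020 + 0.077) = 0.28 / 0.097 = 2.8866
k* = 2.8866^(1/0.75) ≈ 4.1101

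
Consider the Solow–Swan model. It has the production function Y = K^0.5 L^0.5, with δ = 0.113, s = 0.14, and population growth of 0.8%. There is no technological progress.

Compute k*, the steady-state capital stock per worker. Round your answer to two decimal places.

k* ≈ 1.34

At the steady state, Δk = 0, so s·k^α = (n + δ)·k.
Rearranging, k^(1−α) = s / (n + δ).
k^0.5 = 0.14 / (0.008 + 0.113) = 0.14 / 0.121 = 1.1570
k* = 1.1570^(1/0.5) ≈ 1.3386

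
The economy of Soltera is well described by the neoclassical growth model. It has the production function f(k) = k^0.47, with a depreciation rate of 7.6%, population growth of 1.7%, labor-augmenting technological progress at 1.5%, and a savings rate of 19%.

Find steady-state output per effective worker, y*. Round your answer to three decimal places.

At the steady state, Δk = 0, so s·k^α = (n + g + δ)·k.
Dividing both sides by k: k^(1−α) = s / (n + g + δ).
k^0.53 = 0.19 / (0.017 + 0.015 + 0.076) = 0.19 / 0.108 = 1.7593
k* = 1.7593^(1/0.53) ≈ 2.9034
y* = (k*)^α = 2.9034^0.47 ≈ 1.6503

y* ≈ 1.650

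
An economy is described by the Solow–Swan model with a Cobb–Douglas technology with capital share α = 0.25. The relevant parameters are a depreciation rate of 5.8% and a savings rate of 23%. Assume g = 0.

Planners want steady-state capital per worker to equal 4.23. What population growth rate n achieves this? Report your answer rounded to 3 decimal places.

n ≈ 0.020

At the steady state, Δk = 0, so s·k^α = (n + δ)·k.
So s / (n + δ) = (k*)^(1−α) = 4.23^0.75 = 2.9495.
Therefore n + δ = s / 2.9495 = 0.23 / 2.9495 = 0.0780, so n = 0.0780 − 0.058 = 0.0200.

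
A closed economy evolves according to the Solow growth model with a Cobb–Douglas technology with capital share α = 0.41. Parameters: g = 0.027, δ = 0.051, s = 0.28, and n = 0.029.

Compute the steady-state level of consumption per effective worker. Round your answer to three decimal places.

c* = 1.405

Steady state requires s·f(k) = (n + g + δ)·k, i.e. s·k^α = (n + g + δ)·k.
Rearranging, k^(1−α) = s / (n + g + δ).
k^0.59 = 0.28 / (0.029 + 0.027 + 0.051) = 0.28 / 0.107 = 2.6168
k* = 2.6168^(1/0.59) ≈ 5.1061
y* = (k*)^α = 5.1061^0.41 ≈ 1.9513
c* = (1 − s)·y* = (1 − 0.28) × 1.9513 ≈ 1.4049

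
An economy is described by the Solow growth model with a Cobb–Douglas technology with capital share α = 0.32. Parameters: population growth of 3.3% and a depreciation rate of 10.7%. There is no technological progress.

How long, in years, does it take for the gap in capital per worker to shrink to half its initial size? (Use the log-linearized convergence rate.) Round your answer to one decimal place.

Near the steady state the convergence rate is λ = (1 − α)(n + δ).
λ = (1 − 0.32) × 0.140 = 0.68 × 0.140 = 0.0952
Half-life = ln 2 / λ = 0.6931 / 0.0952 ≈ 7.28 years

about 7.3 years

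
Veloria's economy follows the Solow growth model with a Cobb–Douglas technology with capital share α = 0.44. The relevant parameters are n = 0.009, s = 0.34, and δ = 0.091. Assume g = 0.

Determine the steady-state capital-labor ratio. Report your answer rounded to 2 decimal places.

k* = 8.89

Steady state requires s·f(k) = (n + δ)·k, i.e. s·k^α = (n + δ)·k.
Dividing both sides by k: k^(1−α) = s / (n + δ).
k^0.56 = 0.34 / (0.009 + 0.091) = 0.34 / 0.100 = 3.4000
k* = 3.4000^(1/0.56) ≈ 8.8934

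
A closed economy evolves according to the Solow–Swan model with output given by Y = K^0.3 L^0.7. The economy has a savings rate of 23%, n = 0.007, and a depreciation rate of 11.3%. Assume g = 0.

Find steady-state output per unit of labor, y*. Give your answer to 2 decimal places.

In steady state, investment equals break-even investment: s·k^α = (n + δ)·k.
Rearranging, k^(1−α) = s / (n + δ).
k^0.7 = 0.23 / (0.007 + 0.113) = 0.23 / 0.120 = 1.9167
k* = 1.9167^(1/0.7) ≈ 2.5331
y* = (k*)^α = 2.5331^0.3 ≈ 1.3216

y* = 1.32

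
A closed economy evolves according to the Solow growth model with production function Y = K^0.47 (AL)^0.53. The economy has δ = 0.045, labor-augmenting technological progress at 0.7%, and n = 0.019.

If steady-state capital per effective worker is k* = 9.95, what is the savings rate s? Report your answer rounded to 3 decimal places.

In steady state, investment equals break-even investment: s·k^α = (n + g + δ)·k.
So s / (n + g + δ) = (k*)^(1−α) = 9.95^0.53 = 3.3795.
Therefore s = 3.3795 × (n + g + δ) = 3.3795 × 0.071 = 0.2399.

s ≈ 0.240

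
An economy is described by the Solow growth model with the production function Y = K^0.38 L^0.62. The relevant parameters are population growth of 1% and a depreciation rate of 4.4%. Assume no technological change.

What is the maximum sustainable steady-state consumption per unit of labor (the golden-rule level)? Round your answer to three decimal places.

At the golden rule, f'(k) = n + δ, so α·k^(α−1) = n + δ and k_gold = (α/(n + δ))^(1/(1−α)).
k_gold = (0.38/0.054)^(1/0.62) = 7.0370^1.6129 ≈ 23.2676
c_gold = f(k_gold) − (n + δ)·k_gold = 3.3065 − 0.054×23.2676 ≈ 2.0500

c_gold ≈ 2.050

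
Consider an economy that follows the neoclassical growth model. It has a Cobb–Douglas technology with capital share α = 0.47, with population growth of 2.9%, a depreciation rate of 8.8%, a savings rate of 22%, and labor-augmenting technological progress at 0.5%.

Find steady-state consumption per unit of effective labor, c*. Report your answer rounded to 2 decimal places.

c* ≈ 1.32

Steady state requires s·f(k) = (n + g + δ)·k, i.e. s·k^α = (n + g + δ)·k.
Rearranging, k^(1−α) = s / (n + g + δ).
k^0.53 = 0.22 / (0.029 + 0.005 + 0.088) = 0.22 / 0.122 = 1.8033
k* = 1.8033^(1/0.53) ≈ 3.0419
y* = (k*)^α = 3.0419^0.47 ≈ 1.6869
c* = (1 − s)·y* = (1 − 0.22) × 1.6869 ≈ 1.3158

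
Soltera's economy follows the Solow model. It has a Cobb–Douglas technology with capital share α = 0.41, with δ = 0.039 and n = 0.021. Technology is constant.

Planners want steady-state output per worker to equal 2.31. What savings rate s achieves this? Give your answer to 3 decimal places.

s ≈ 0.200

At the steady state, Δk = 0, so s·k^α = (n + δ)·k.
Since y* = [s/(n + δ)]^(α/(1−α)), we have s/(n + δ) = (y*)^((1−α)/α) = 2.31^1.439 = 3.3361.
Therefore s = 3.3361 × (n + δ) = 3.3361 × 0.060 = 0.2002.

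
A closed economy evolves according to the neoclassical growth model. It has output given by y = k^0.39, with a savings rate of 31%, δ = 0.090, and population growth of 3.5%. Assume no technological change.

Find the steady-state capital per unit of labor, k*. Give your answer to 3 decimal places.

Steady state requires s·f(k) = (n + δ)·k, i.e. s·k^α = (n + δ)·k.
Dividing both sides by k: k^(1−α) = s / (n + δ).
k^0.61 = 0.31 / (0.035 + 0.090) = 0.31 / 0.125 = 2.4800
k* = 2.4800^(1/0.61) ≈ 4.4324

k* = 4.432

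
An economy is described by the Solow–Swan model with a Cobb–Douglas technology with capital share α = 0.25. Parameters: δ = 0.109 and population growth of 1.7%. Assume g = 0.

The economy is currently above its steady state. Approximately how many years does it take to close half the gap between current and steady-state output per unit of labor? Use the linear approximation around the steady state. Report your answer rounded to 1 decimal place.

Near the steady state the convergence rate is λ = (1 − α)(n + δ).
λ = (1 − 0.25) × 0.126 = 0.75 × 0.126 = 0.0945
Half-life = ln 2 / λ = 0.6931 / 0.0945 ≈ 7.33 years

half-life ≈ 7.3 years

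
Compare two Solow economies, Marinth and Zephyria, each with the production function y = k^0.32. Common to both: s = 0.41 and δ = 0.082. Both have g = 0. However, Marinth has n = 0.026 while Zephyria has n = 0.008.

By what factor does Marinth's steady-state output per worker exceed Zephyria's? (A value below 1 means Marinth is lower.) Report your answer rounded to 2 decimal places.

ratio ≈ 0.92

Steady-state y* = [s/(n + δ)]^(α/(1−α)), so the ratio is [ (s_M/(n + δ)_M) / (s_Z/(n + δ)_Z) ]^0.4706.
s_M/(n + δ)_M = 0.41/0.108 = 3.7963; s_Z/(n + δ)_Z = 0.41/0.090 = 4.5556.
Ratio = (3.7963/4.5556)^0.4706 = 0.8333^0.4706 ≈ 0.9178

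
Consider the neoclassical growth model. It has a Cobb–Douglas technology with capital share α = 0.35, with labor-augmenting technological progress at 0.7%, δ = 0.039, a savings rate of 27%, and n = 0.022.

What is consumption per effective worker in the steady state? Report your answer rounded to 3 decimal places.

c* = 1.534

In steady state, investment equals break-even investment: s·k^α = (n + g + δ)·k.
Rearranging, k^(1−α) = s / (n + g + δ).
k^0.65 = 0.27 / (0.022 + 0.007 + 0.039) = 0.27 / 0.068 = 3.9706
k* = 3.9706^(1/0.65) ≈ 8.3429
y* = (k*)^α = 8.3429^0.35 ≈ 2.1012
c* = (1 − s)·y* = (1 − 0.27) × 2.1012 ≈ 1.5339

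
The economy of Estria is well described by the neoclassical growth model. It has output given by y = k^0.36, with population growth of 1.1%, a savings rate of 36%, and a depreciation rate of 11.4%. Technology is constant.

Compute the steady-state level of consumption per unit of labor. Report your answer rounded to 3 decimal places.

c* = 1.160

Steady state requires s·f(k) = (n + δ)·k, i.e. s·k^α = (n + δ)·k.
Dividing both sides by k: k^(1−α) = s / (n + δ).
k^0.64 = 0.36 / (0.011 + 0.114) = 0.36 / 0.125 = 2.8800
k* = 2.8800^(1/0.64) ≈ 5.2216
y* = (k*)^α = 5.2216^0.36 ≈ 1.8130
c* = (1 − s)·y* = (1 − 0.36) × 1.8130 ≈ 1.1603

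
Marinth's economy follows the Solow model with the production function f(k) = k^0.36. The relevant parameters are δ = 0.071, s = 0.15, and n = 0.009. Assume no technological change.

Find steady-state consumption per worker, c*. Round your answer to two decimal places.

c* = 1.21

In steady state, investment equals break-even investment: s·k^α = (n + δ)·k.
Dividing both sides by k: k^(1−α) = s / (n + δ).
k^0.64 = 0.15 / (0.009 + 0.071) = 0.15 / 0.080 = 1.8750
k* = 1.8750^(1/0.64) ≈ 2.6703
y* = (k*)^α = 2.6703^0.36 ≈ 1.4242
c* = (1 − s)·y* = (1 − 0.15) × 1.4242 ≈ 1.2106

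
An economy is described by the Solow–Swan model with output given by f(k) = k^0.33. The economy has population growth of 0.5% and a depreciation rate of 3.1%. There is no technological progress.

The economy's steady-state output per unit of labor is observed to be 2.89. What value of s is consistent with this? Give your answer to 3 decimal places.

At the steady state, Δk = 0, so s·k^α = (n + δ)·k.
Since y* = [s/(n + δ)]^(α/(1−α)), we have s/(n + δ) = (y*)^((1−α)/α) = 2.89^2.0303 = 8.6250.
Therefore s = 8.6250 × (n + δ) = 8.6250 × 0.036 = 0.3105.

s ≈ 0.311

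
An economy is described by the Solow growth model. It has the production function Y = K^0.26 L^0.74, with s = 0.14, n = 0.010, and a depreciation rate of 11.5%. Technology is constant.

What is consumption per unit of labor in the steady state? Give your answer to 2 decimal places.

At the steady state, Δk = 0, so s·k^α = (n + δ)·k.
Dividing both sides by k: k^(1−α) = s / (n + δ).
k^0.74 = 0.14 / (0.010 + 0.115) = 0.14 / 0.125 = 1.1200
k* = 1.1200^(1/0.74) ≈ 1.1655
y* = (k*)^α = 1.1655^0.26 ≈ 1.0406
c* = (1 − s)·y* = (1 − 0.14) × 1.0406 ≈ 0.8949

c* ≈ 0.89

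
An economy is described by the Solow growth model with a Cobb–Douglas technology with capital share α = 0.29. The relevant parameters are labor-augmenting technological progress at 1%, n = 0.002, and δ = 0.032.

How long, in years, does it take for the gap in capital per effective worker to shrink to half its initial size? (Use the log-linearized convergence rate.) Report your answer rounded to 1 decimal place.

Near the steady state the convergence rate is λ = (1 − α)(n + g + δ).
λ = (1 − 0.29) × 0.044 = 0.71 × 0.044 = 0.03124
Half-life = ln 2 / λ = 0.6931 / 0.03124 ≈ 22.19 years

t_½ ≈ 22.2 years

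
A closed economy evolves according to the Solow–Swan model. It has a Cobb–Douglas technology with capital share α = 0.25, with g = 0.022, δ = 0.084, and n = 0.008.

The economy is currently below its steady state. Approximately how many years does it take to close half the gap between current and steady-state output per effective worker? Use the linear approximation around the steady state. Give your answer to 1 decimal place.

t_½ ≈ 8.1 years

Near the steady state the convergence rate is λ = (1 − α)(n + g + δ).
λ = (1 − 0.25) × 0.114 = 0.75 × 0.114 = 0.0855
Half-life = ln 2 / λ = 0.6931 / 0.0855 ≈ 8.11 years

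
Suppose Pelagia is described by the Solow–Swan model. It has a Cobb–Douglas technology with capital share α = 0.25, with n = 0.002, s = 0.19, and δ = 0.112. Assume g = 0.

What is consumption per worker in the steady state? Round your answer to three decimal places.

In steady state, investment equals break-even investment: s·k^α = (n + δ)·k.
Rearranging, k^(1−α) = s / (n + δ).
k^0.75 = 0.19 / (0.002 + 0.112) = 0.19 / 0.114 = 1.6667
k* = 1.6667^(1/0.75) ≈ 1.9761
y* = (k*)^α = 1.9761^0.25 ≈ 1.1856
c* = (1 − s)·y* = (1 − 0.19) × 1.1856 ≈ 0.9603

c* ≈ 0.960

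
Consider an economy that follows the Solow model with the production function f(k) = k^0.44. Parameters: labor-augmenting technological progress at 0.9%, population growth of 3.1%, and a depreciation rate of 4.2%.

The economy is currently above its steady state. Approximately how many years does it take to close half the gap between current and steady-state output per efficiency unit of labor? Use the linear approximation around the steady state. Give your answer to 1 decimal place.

t_½ ≈ 15.1 years

Near the steady state the convergence rate is λ = (1 − α)(n + g + δ).
λ = (1 − 0.44) × 0.082 = 0.56 × 0.082 = 0.04592
Half-life = ln 2 / λ = 0.6931 / 0.04592 ≈ 15.09 years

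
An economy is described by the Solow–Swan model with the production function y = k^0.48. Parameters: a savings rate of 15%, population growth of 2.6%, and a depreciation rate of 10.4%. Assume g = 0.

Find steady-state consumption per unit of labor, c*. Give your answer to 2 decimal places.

c* ≈ 0.97

In steady state, investment equals break-even investment: s·k^α = (n + δ)·k.
Rearranging, k^(1−α) = s / (n + δ).
k^0.52 = 0.15 / (0.026 + 0.104) = 0.15 / 0.130 = 1.1538
k* = 1.1538^(1/0.52) ≈ 1.3167
y* = (k*)^α = 1.3167^0.48 ≈ 1.1412
c* = (1 − s)·y* = (1 − 0.15) × 1.1412 ≈ 0.9700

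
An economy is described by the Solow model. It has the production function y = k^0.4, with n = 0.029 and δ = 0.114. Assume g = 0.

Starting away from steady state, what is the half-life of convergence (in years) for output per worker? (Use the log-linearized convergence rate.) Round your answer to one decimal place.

t_½ ≈ 8.1 years

Near the steady state the convergence rate is λ = (1 − α)(n + δ).
λ = (1 − 0.4) × 0.143 = 0.6 × 0.143 = 0.0858
Half-life = ln 2 / λ = 0.6931 / 0.0858 ≈ 8.08 years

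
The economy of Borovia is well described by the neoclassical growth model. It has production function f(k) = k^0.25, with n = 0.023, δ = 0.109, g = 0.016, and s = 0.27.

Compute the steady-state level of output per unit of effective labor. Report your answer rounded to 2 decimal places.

y* = 1.22

Steady state requires s·f(k) = (n + g + δ)·k, i.e. s·k^α = (n + g + δ)·k.
Dividing both sides by k: k^(1−α) = s / (n + g + δ).
k^0.75 = 0.27 / (0.023 + 0.016 + 0.109) = 0.27 / 0.148 = 1.8243
k* = 1.8243^(1/0.75) ≈ 2.2291
y* = (k*)^α = 2.2291^0.25 ≈ 1.2219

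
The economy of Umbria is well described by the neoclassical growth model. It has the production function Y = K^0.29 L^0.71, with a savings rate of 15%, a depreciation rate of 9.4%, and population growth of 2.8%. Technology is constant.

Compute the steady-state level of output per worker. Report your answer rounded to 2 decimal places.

y* ≈ 1.09

At the steady state, Δk = 0, so s·k^α = (n + δ)·k.
Dividing both sides by k: k^(1−α) = s / (n + δ).
k^0.71 = 0.15 / (0.028 + 0.094) = 0.15 / 0.122 = 1.2295
k* = 1.2295^(1/0.71) ≈ 1.3378
y* = (k*)^α = 1.3378^0.29 ≈ 1.0881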